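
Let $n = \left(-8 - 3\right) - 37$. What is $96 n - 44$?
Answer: $-4652$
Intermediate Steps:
$n = -48$ ($n = -11 - 37 = -48$)
$96 n - 44 = 96 \left(-48\right) - 44 = -4608 - 44 = -4652$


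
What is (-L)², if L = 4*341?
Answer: 1860496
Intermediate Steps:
L = 1364
(-L)² = (-1*1364)² = (-1364)² = 1860496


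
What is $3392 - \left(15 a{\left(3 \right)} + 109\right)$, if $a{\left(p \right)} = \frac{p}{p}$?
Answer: $3268$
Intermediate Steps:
$a{\left(p \right)} = 1$
$3392 - \left(15 a{\left(3 \right)} + 109\right) = 3392 - \left(15 \cdot 1 + 109\right) = 3392 - \left(15 + 109\right) = 3392 - 124 = 3268$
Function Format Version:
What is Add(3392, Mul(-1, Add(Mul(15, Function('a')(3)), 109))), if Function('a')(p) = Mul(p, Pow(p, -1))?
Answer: 3268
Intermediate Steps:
Function('a')(p) = 1
Add(3392, Mul(-1, Add(Mul(15, Function('a')(3)), 109))) = Add(3392, Mul(-1, Add(Mul(15, 1), 109))) = Add(3392, Mul(-1, Add(15, 109))) = Add(3392, Mul(-1, 124)) = Add(3392, -124) = 3268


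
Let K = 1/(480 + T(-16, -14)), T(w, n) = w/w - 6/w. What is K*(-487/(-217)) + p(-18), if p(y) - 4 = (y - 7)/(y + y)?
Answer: 141367979/30084012 ≈ 4.6991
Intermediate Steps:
T(w, n) = 1 - 6/w
K = 8/3851 (K = 1/(480 + (-6 - 16)/(-16)) = 1/(480 - 1/16*(-22)) = 1/(480 + 11/8) = 1/(3851/8) = 8/3851 ≈ 0.0020774)
p(y) = 4 + (-7 + y)/(2*y) (p(y) = 4 + (y - 7)/(y + y) = 4 + (-7 + y)/((2*y)) = 4 + (-7 + y)*(1/(2*y)) = 4 + (-7 + y)/(2*y))
K*(-487/(-217)) + p(-18) = 8*(-487/(-217))/3851 + (½)*(-7 + 9*(-18))/(-18) = 8*(-487*(-1/217))/3851 + (½)*(-1/18)*(-7 - 162) = (8/3851)*(487/217) + (½)*(-1/18)*(-169) = 3896/835667 + 169/36 = 141367979/30084012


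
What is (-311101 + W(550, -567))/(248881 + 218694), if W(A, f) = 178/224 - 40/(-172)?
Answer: -1498257469/2251841200 ≈ -0.66535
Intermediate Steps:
W(A, f) = 4947/4816 (W(A, f) = 178*(1/224) - 40*(-1/172) = 89/112 + 10/43 = 4947/4816)
(-311101 + W(550, -567))/(248881 + 218694) = (-311101 + 4947/4816)/(248881 + 218694) = -1498257469/4816/467575 = -1498257469/4816*1/467575 = -1498257469/2251841200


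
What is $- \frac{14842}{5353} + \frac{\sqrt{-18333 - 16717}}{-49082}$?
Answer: $- \frac{14842}{5353} - \frac{5 i \sqrt{1402}}{49082} \approx -2.7727 - 0.0038144 i$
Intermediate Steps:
$- \frac{14842}{5353} + \frac{\sqrt{-18333 - 16717}}{-49082} = \left(-14842\right) \frac{1}{5353} + \sqrt{-35050} \left(- \frac{1}{49082}\right) = - \frac{14842}{5353} + 5 i \sqrt{1402} \left(- \frac{1}{49082}\right) = - \frac{14842}{5353} - \frac{5 i \sqrt{1402}}{49082}$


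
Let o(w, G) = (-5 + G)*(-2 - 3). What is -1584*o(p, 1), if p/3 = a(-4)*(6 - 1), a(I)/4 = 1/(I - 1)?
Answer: -31680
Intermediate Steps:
a(I) = 4/(-1 + I) (a(I) = 4/(I - 1) = 4/(-1 + I))
p = -12 (p = 3*((4/(-1 - 4))*(6 - 1)) = 3*((4/(-5))*5) = 3*((4*(-⅕))*5) = 3*(-⅘*5) = 3*(-4) = -12)
o(w, G) = 25 - 5*G (o(w, G) = (-5 + G)*(-5) = 25 - 5*G)
-1584*o(p, 1) = -1584*(25 - 5*1) = -1584*(25 - 5) = -1584*20 = -31680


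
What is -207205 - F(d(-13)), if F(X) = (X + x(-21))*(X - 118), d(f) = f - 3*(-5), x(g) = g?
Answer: -209409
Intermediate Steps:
d(f) = 15 + f (d(f) = f + 15 = 15 + f)
F(X) = (-118 + X)*(-21 + X) (F(X) = (X - 21)*(X - 118) = (-21 + X)*(-118 + X) = (-118 + X)*(-21 + X))
-207205 - F(d(-13)) = -207205 - (2478 + (15 - 13)**2 - 139*(15 - 13)) = -207205 - (2478 + 2**2 - 139*2) = -207205 - (2478 + 4 - 278) = -207205 - 1*2204 = -207205 - 2204 = -209409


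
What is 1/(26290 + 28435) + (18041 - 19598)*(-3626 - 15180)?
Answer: 1602399550951/54725 ≈ 2.9281e+7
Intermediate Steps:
1/(26290 + 28435) + (18041 - 19598)*(-3626 - 15180) = 1/54725 - 1557*(-18806) = 1/54725 + 29280942 = 1602399550951/54725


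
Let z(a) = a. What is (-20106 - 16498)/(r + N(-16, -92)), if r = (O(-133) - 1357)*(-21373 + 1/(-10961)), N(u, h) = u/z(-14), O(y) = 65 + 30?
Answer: -702128777/517384111081 ≈ -0.0013571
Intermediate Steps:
O(y) = 95
N(u, h) = -u/14 (N(u, h) = u/(-14) = u*(-1/14) = -u/14)
r = 295648050948/10961 (r = (95 - 1357)*(-21373 + 1/(-10961)) = -1262*(-21373 - 1/10961) = -1262*(-234269454/10961) = 295648050948/10961 ≈ 2.6973e+7)
(-20106 - 16498)/(r + N(-16, -92)) = (-20106 - 16498)/(295648050948/10961 - 1/14*(-16)) = -36604/(295648050948/10961 + 8/7) = -36604/2069536444324/76727 = -36604*76727/2069536444324 = -702128777/517384111081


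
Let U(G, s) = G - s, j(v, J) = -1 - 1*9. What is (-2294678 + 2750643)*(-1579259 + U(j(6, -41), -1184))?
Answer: -719551527025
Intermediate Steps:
j(v, J) = -10 (j(v, J) = -1 - 9 = -10)
(-2294678 + 2750643)*(-1579259 + U(j(6, -41), -1184)) = (-2294678 + 2750643)*(-1579259 + (-10 - 1*(-1184))) = 455965*(-1579259 + (-10 + 1184)) = 455965*(-1579259 + 1174) = 455965*(-1578085) = -719551527025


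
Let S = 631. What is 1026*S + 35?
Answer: 647441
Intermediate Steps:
1026*S + 35 = 1026*631 + 35 = 647406 + 35 = 647441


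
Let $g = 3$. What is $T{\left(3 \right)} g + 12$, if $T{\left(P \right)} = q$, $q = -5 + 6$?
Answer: $15$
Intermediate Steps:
$q = 1$
$T{\left(P \right)} = 1$
$T{\left(3 \right)} g + 12 = 1 \cdot 3 + 12 = 3 + 12 = 15$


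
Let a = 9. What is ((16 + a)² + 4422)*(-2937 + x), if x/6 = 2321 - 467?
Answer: 41319789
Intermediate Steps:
x = 11124 (x = 6*(2321 - 467) = 6*1854 = 11124)
((16 + a)² + 4422)*(-2937 + x) = ((16 + 9)² + 4422)*(-2937 + 11124) = (25² + 4422)*8187 = (625 + 4422)*8187 = 5047*8187 = 41319789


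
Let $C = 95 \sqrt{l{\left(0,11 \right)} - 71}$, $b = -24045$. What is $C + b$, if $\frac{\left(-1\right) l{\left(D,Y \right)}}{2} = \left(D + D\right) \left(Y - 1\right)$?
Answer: $-24045 + 95 i \sqrt{71} \approx -24045.0 + 800.48 i$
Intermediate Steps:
$l{\left(D,Y \right)} = - 4 D \left(-1 + Y\right)$ ($l{\left(D,Y \right)} = - 2 \left(D + D\right) \left(Y - 1\right) = - 2 \cdot 2 D \left(-1 + Y\right) = - 4 D \left(-1 + Y\right)$)
$C = 95 i \sqrt{71}$ ($C = 95 \sqrt{4 \cdot 0 \left(1 - 11\right) - 71} = 95 \sqrt{4 \cdot 0 \left(-10\right) - 71} = 95 \sqrt{0 - 71} = 95 \sqrt{-71} = 95 i \sqrt{71} \approx 800.48 i$)
$C + b = 95 i \sqrt{71} - 24045 = -24045 + 95 i \sqrt{71}$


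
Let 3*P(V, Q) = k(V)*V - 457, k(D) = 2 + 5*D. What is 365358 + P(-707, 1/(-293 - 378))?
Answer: 1197816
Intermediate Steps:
P(V, Q) = -457/3 + V*(2 + 5*V)/3 (P(V, Q) = ((2 + 5*V)*V - 457)/3 = (V*(2 + 5*V) - 457)/3 = (-457 + V*(2 + 5*V))/3 = -457/3 + V*(2 + 5*V)/3)
365358 + P(-707, 1/(-293 - 378)) = 365358 + (-457/3 + (⅓)*(-707)*(2 + 5*(-707))) = 365358 + (-457/3 + (⅓)*(-707)*(2 - 3535)) = 365358 + (-457/3 + (⅓)*(-707)*(-3533)) = 365358 + (-457/3 + 2497831/3) = 365358 + 832458 = 1197816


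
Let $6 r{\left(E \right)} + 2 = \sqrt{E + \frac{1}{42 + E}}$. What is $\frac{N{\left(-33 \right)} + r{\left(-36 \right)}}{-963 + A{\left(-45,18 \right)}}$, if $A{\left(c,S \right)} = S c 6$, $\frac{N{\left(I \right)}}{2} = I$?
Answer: $\frac{199}{17469} - \frac{i \sqrt{1290}}{209628} \approx 0.011392 - 0.00017133 i$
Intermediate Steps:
$N{\left(I \right)} = 2 I$
$A{\left(c,S \right)} = 6 S c$
$r{\left(E \right)} = - \frac{1}{3} + \frac{\sqrt{E + \frac{1}{42 + E}}}{6}$
$\frac{N{\left(-33 \right)} + r{\left(-36 \right)}}{-963 + A{\left(-45,18 \right)}} = \frac{2 \left(-33\right) - \left(\frac{1}{3} - \frac{\sqrt{\frac{1 - 36 \left(42 - 36\right)}{42 - 36}}}{6}\right)}{-963 + 6 \cdot 18 \left(-45\right)} = \frac{-66 - \left(\frac{1}{3} - \frac{\sqrt{\frac{1 - 216}{6}}}{6}\right)}{-963 - 4860} = \frac{-66 - \left(\frac{1}{3} - \frac{\sqrt{\frac{1 - 216}{6}}}{6}\right)}{-5823} = \left(-66 - \left(\frac{1}{3} - \frac{\sqrt{\frac{1}{6} \left(-215\right)}}{6}\right)\right) \left(- \frac{1}{5823}\right) = \left(-66 - \left(\frac{1}{3} - \frac{\sqrt{- \frac{215}{6}}}{6}\right)\right) \left(- \frac{1}{5823}\right) = \left(-66 - \left(\frac{1}{3} - \frac{\frac{1}{6} i \sqrt{1290}}{6}\right)\right) \left(- \frac{1}{5823}\right) = \left(-66 - \left(\frac{1}{3} - \frac{i \sqrt{1290}}{36}\right)\right) \left(- \frac{1}{5823}\right) = \left(- \frac{199}{3} + \frac{i \sqrt{1290}}{36}\right) \left(- \frac{1}{5823}\right) = \frac{199}{17469} - \frac{i \sqrt{1290}}{209628}$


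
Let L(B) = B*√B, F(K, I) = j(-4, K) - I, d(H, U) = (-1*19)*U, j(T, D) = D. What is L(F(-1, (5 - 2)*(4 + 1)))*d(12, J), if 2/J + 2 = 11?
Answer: 2432*I/9 ≈ 270.22*I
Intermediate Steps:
J = 2/9 (J = 2/(-2 + 11) = 2/9 ≈ 0.22222)
d(H, U) = -19*U
F(K, I) = K - I
L(B) = B^(3/2)
L(F(-1, (5 - 2)*(4 + 1)))*d(12, J) = (-1 - (5 - 2)*(4 + 1))^(3/2)*(-19*2/9) = (-1 - 3*5)^(3/2)*(-38/9) = (-1 - 1*15)^(3/2)*(-38/9) = (-1 - 15)^(3/2)*(-38/9) = (-16)^(3/2)*(-38/9) = -64*I*(-38/9) = 2432*I/9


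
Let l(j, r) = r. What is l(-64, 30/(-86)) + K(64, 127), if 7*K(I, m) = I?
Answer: 2647/301 ≈ 8.7940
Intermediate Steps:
K(I, m) = I/7
l(-64, 30/(-86)) + K(64, 127) = 30/(-86) + (1/7)*64 = 30*(-1/86) + 64/7 = -15/43 + 64/7 = 2647/301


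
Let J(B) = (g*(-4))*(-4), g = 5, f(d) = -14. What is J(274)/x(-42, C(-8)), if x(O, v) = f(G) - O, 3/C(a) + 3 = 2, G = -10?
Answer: 20/7 ≈ 2.8571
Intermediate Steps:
C(a) = -3 (C(a) = 3/(-3 + 2) = 3/(-1) = 3*(-1) = -3)
J(B) = 80 (J(B) = (5*(-4))*(-4) = -20*(-4) = 80)
x(O, v) = -14 - O
J(274)/x(-42, C(-8)) = 80/(-14 - 1*(-42)) = 80/(-14 + 42) = 80/28 = 80*(1/28) = 20/7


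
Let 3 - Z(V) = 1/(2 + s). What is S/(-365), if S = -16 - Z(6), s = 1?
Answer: 56/1095 ≈ 0.051142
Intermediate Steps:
Z(V) = 8/3 (Z(V) = 3 - 1/(2 + 1) = 3 - 1/3 = 8/3)
S = -56/3 (S = -16 - 1*8/3 = -16 - 8/3 = -56/3 ≈ -18.667)
S/(-365) = -56/3/(-365) = -56/3*(-1/365) = 56/1095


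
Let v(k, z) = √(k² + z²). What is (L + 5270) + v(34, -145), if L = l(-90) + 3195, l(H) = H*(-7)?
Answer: 9095 + √22181 ≈ 9243.9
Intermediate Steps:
l(H) = -7*H
L = 3825 (L = -7*(-90) + 3195 = 630 + 3195 = 3825)
(L + 5270) + v(34, -145) = (3825 + 5270) + √(34² + (-145)²) = 9095 + √(1156 + 21025) = 9095 + √22181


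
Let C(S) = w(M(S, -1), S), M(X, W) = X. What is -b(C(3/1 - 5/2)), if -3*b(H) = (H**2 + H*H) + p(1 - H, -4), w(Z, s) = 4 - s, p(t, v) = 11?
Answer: 71/6 ≈ 11.833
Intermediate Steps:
C(S) = 4 - S
b(H) = -11/3 - 2*H**2/3 (b(H) = -((H**2 + H*H) + 11)/3 = -((H**2 + H**2) + 11)/3 = -(2*H**2 + 11)/3 = -(11 + 2*H**2)/3 = -11/3 - 2*H**2/3)
-b(C(3/1 - 5/2)) = -(-11/3 - 2*(4 - (3/1 - 5/2))**2/3) = -(-11/3 - 2*(4 - (3*1 - 5*1/2))**2/3) = -(-11/3 - 2*(4 - (3 - 5/2))**2/3) = -(-11/3 - 2*(4 - 1*1/2)**2/3) = -(-11/3 - 2*(4 - 1/2)**2/3) = -(-11/3 - 2*(7/2)**2/3) = -(-11/3 - 2/3*49/4) = -(-11/3 - 49/6) = -1*(-71/6) = 71/6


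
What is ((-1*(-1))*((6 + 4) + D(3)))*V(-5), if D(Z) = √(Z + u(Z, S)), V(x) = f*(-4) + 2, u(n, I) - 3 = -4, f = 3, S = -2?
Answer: -100 - 10*√2 ≈ -114.14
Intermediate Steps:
u(n, I) = -1 (u(n, I) = 3 - 4 = -1)
V(x) = -10 (V(x) = 3*(-4) + 2 = -12 + 2 = -10)
D(Z) = √(-1 + Z) (D(Z) = √(Z - 1) = √(-1 + Z))
((-1*(-1))*((6 + 4) + D(3)))*V(-5) = ((-1*(-1))*((6 + 4) + √(-1 + 3)))*(-10) = (1*(10 + √2))*(-10) = (10 + √2)*(-10) = -100 - 10*√2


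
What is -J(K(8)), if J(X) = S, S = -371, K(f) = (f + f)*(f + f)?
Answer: 371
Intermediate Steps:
K(f) = 4*f² (K(f) = (2*f)*(2*f) = 4*f²)
J(X) = -371
-J(K(8)) = -1*(-371) = 371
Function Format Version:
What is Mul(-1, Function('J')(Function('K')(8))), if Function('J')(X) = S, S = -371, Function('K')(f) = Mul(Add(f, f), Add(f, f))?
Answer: 371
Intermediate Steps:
Function('K')(f) = Mul(4, Pow(f, 2)) (Function('K')(f) = Mul(Mul(2, f), Mul(2, f)) = Mul(4, Pow(f, 2)))
Function('J')(X) = -371
Mul(-1, Function('J')(Function('K')(8))) = Mul(-1, -371) = 371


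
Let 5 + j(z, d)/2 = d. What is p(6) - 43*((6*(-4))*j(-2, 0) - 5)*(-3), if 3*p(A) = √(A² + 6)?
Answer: 30315 + √42/3 ≈ 30317.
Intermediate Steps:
j(z, d) = -10 + 2*d
p(A) = √(6 + A²)/3 (p(A) = √(A² + 6)/3 = √(6 + A²)/3)
p(6) - 43*((6*(-4))*j(-2, 0) - 5)*(-3) = √(6 + 6²)/3 - 43*((6*(-4))*(-10 + 2*0) - 5)*(-3) = √(6 + 36)/3 - 43*(-24*(-10 + 0) - 5)*(-3) = √42/3 - 43*(-24*(-10) - 5)*(-3) = √42/3 - 43*(240 - 5)*(-3) = √42/3 - 10105*(-3) = √42/3 - 43*(-705) = √42/3 + 30315 = 30315 + √42/3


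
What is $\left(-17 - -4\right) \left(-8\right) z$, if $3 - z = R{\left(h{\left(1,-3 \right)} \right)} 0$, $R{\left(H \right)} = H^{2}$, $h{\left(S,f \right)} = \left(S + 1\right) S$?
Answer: $312$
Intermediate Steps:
$h{\left(S,f \right)} = S \left(1 + S\right)$ ($h{\left(S,f \right)} = \left(1 + S\right) S = S \left(1 + S\right)$)
$z = 3$ ($z = 3 - \left(1 \left(1 + 1\right)\right)^{2} \cdot 0 = 3 - \left(1 \cdot 2\right)^{2} \cdot 0 = 3 - 2^{2} \cdot 0 = 3 - 4 \cdot 0 = 3 - 0 = 3 + 0 = 3$)
$\left(-17 - -4\right) \left(-8\right) z = \left(-17 - -4\right) \left(-8\right) 3 = \left(-17 + \left(-7 + 11\right)\right) \left(-8\right) 3 = \left(-17 + 4\right) \left(-8\right) 3 = \left(-13\right) \left(-8\right) 3 = 104 \cdot 3 = 312$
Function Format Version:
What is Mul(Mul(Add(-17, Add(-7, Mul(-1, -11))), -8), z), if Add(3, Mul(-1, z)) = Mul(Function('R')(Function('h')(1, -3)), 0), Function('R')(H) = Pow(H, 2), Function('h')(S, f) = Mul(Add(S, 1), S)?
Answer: 312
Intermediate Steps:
Function('h')(S, f) = Mul(S, Add(1, S)) (Function('h')(S, f) = Mul(Add(1, S), S) = Mul(S, Add(1, S)))
z = 3 (z = Add(3, Mul(-1, Mul(Pow(Mul(1, Add(1, 1)), 2), 0))) = Add(3, Mul(-1, Mul(Pow(Mul(1, 2), 2), 0))) = Add(3, Mul(-1, Mul(Pow(2, 2), 0))) = Add(3, Mul(-1, Mul(4, 0))) = Add(3, Mul(-1, 0)) = Add(3, 0) = 3)
Mul(Mul(Add(-17, Add(-7, Mul(-1, -11))), -8), z) = Mul(Mul(Add(-17, Add(-7, Mul(-1, -11))), -8), 3) = Mul(Mul(Add(-17, Add(-7, 11)), -8), 3) = Mul(Mul(Add(-17, 4), -8), 3) = Mul(Mul(-13, -8), 3) = Mul(104, 3) = 312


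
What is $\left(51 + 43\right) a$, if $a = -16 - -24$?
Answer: $752$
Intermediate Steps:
$a = 8$ ($a = -16 + 24 = 8$)
$\left(51 + 43\right) a = \left(51 + 43\right) 8 = 94 \cdot 8 = 752$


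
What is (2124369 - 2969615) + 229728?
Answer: -615518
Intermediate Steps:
(2124369 - 2969615) + 229728 = -845246 + 229728 = -615518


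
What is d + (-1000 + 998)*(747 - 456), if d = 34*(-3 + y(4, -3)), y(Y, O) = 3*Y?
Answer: -276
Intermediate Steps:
d = 306 (d = 34*(-3 + 3*4) = 34*(-3 + 12) = 34*9 = 306)
d + (-1000 + 998)*(747 - 456) = 306 + (-1000 + 998)*(747 - 456) = 306 - 2*291 = 306 - 582 = -276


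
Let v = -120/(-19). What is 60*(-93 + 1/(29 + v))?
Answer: -3743040/671 ≈ -5578.3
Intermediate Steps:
v = 120/19 (v = -120*(-1/19) = 120/19 ≈ 6.3158)
60*(-93 + 1/(29 + v)) = 60*(-93 + 1/(29 + 120/19)) = 60*(-93 + 1/(671/19)) = 60*(-93 + 19/671) = 60*(-62384/671) = -3743040/671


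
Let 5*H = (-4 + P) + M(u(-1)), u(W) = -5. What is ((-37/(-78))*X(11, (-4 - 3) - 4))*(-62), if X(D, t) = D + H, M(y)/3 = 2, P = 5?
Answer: -71114/195 ≈ -364.69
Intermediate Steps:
M(y) = 6 (M(y) = 3*2 = 6)
H = 7/5 (H = ((-4 + 5) + 6)/5 = (1 + 6)/5 = (⅕)*7 = 7/5 ≈ 1.4000)
X(D, t) = 7/5 + D (X(D, t) = D + 7/5 = 7/5 + D)
((-37/(-78))*X(11, (-4 - 3) - 4))*(-62) = ((-37/(-78))*(7/5 + 11))*(-62) = (-37*(-1/78)*(62/5))*(-62) = ((37/78)*(62/5))*(-62) = (1147/195)*(-62) = -71114/195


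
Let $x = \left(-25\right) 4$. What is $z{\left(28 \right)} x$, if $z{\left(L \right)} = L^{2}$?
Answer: $-78400$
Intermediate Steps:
$x = -100$
$z{\left(28 \right)} x = 28^{2} \left(-100\right) = 784 \left(-100\right) = -78400$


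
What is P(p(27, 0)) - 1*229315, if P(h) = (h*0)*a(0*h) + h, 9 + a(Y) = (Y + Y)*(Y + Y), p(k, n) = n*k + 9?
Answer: -229306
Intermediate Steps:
p(k, n) = 9 + k*n (p(k, n) = k*n + 9 = 9 + k*n)
a(Y) = -9 + 4*Y² (a(Y) = -9 + (Y + Y)*(Y + Y) = -9 + (2*Y)*(2*Y) = -9 + 4*Y²)
P(h) = h (P(h) = (h*0)*(-9 + 4*(0*h)²) + h = 0*(-9 + 4*0²) + h = 0*(-9 + 4*0) + h = 0*(-9 + 0) + h = 0*(-9) + h = 0 + h = h)
P(p(27, 0)) - 1*229315 = (9 + 27*0) - 1*229315 = (9 + 0) - 229315 = 9 - 229315 = -229306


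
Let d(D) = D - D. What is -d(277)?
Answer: 0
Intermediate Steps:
d(D) = 0
-d(277) = -1*0 = 0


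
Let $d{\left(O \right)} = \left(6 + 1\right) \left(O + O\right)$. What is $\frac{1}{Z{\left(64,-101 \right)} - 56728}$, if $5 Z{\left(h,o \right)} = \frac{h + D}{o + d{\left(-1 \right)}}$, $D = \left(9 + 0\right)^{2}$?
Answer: $- \frac{115}{6523749} \approx -1.7628 \cdot 10^{-5}$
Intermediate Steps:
$d{\left(O \right)} = 14 O$ ($d{\left(O \right)} = 7 \cdot 2 O = 14 O$)
$D = 81$ ($D = 9^{2} = 81$)
$Z{\left(h,o \right)} = \frac{81 + h}{5 \left(-14 + o\right)}$ ($Z{\left(h,o \right)} = \frac{\left(h + 81\right) \frac{1}{o + 14 \left(-1\right)}}{5} = \frac{\left(81 + h\right) \frac{1}{o - 14}}{5} = \frac{\left(81 + h\right) \frac{1}{-14 + o}}{5} = \frac{\frac{1}{-14 + o} \left(81 + h\right)}{5} = \frac{81 + h}{5 \left(-14 + o\right)}$)
$\frac{1}{Z{\left(64,-101 \right)} - 56728} = \frac{1}{\frac{81 + 64}{5 \left(-14 - 101\right)} - 56728} = \frac{1}{\frac{1}{5} \frac{1}{-115} \cdot 145 - 56728} = \frac{1}{\frac{1}{5} \left(- \frac{1}{115}\right) 145 - 56728} = \frac{1}{- \frac{29}{115} - 56728} = \frac{1}{- \frac{6523749}{115}} = - \frac{115}{6523749}$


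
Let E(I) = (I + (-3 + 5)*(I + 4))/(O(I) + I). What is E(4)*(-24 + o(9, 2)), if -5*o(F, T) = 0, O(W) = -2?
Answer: -240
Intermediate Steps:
o(F, T) = 0 (o(F, T) = -⅕*0 = 0)
E(I) = (8 + 3*I)/(-2 + I) (E(I) = (I + (-3 + 5)*(I + 4))/(-2 + I) = (I + 2*(4 + I))/(-2 + I) = (I + (8 + 2*I))/(-2 + I) = (8 + 3*I)/(-2 + I))
E(4)*(-24 + o(9, 2)) = ((8 + 3*4)/(-2 + 4))*(-24 + 0) = ((8 + 12)/2)*(-24) = ((½)*20)*(-24) = 10*(-24) = -240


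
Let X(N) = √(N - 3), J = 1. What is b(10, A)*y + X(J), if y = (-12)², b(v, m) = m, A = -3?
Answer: -432 + I*√2 ≈ -432.0 + 1.4142*I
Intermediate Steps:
X(N) = √(-3 + N)
y = 144
b(10, A)*y + X(J) = -3*144 + √(-3 + 1) = -432 + √(-2) = -432 + I*√2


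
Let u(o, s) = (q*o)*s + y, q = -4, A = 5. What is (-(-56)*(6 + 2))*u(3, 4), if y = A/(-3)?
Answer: -66752/3 ≈ -22251.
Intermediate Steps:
y = -5/3 (y = 5/(-3) = 5*(-1/3) = -5/3 ≈ -1.6667)
u(o, s) = -5/3 - 4*o*s (u(o, s) = (-4*o)*s - 5/3 = -4*o*s - 5/3 = -5/3 - 4*o*s)
(-(-56)*(6 + 2))*u(3, 4) = (-(-56)*(6 + 2))*(-5/3 - 4*3*4) = (-(-56)*8)*(-5/3 - 48) = -28*(-16)*(-149/3) = 448*(-149/3) = -66752/3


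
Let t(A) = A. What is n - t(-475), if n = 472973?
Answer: 473448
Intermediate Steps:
n - t(-475) = 472973 - 1*(-475) = 472973 + 475 = 473448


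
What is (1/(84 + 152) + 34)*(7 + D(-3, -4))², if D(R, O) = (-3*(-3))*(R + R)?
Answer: 17727225/236 ≈ 75115.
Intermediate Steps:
D(R, O) = 18*R (D(R, O) = 9*(2*R) = 18*R)
(1/(84 + 152) + 34)*(7 + D(-3, -4))² = (1/(84 + 152) + 34)*(7 + 18*(-3))² = (1/236 + 34)*(7 - 54)² = (1/236 + 34)*(-47)² = (8025/236)*2209 = 17727225/236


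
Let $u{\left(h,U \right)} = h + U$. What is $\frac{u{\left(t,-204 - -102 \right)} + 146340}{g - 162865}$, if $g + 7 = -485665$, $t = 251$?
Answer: $- \frac{146489}{648537} \approx -0.22588$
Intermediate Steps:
$g = -485672$ ($g = -7 - 485665 = -485672$)
$u{\left(h,U \right)} = U + h$
$\frac{u{\left(t,-204 - -102 \right)} + 146340}{g - 162865} = \frac{\left(\left(-204 - -102\right) + 251\right) + 146340}{-485672 - 162865} = \frac{\left(\left(-204 + 102\right) + 251\right) + 146340}{-648537} = \left(\left(-102 + 251\right) + 146340\right) \left(- \frac{1}{648537}\right) = \left(149 + 146340\right) \left(- \frac{1}{648537}\right) = 146489 \left(- \frac{1}{648537}\right) = - \frac{146489}{648537}$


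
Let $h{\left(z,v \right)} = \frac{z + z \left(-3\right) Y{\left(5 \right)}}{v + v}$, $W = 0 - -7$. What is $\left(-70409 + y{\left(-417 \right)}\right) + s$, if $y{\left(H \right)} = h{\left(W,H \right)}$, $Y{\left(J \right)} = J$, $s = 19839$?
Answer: $- \frac{21087641}{417} \approx -50570.0$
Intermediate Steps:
$W = 7$ ($W = 0 + 7 = 7$)
$h{\left(z,v \right)} = - \frac{7 z}{v}$ ($h{\left(z,v \right)} = \frac{z + z \left(-3\right) 5}{v + v} = \frac{z + - 3 z 5}{2 v} = \left(z - 15 z\right) \frac{1}{2 v} = - 14 z \frac{1}{2 v} = - \frac{7 z}{v}$)
$y{\left(H \right)} = - \frac{49}{H}$ ($y{\left(H \right)} = \left(-7\right) 7 \frac{1}{H} = - \frac{49}{H}$)
$\left(-70409 + y{\left(-417 \right)}\right) + s = \left(-70409 - \frac{49}{-417}\right) + 19839 = \left(-70409 - - \frac{49}{417}\right) + 19839 = \left(-70409 + \frac{49}{417}\right) + 19839 = - \frac{29360504}{417} + 19839 = - \frac{21087641}{417}$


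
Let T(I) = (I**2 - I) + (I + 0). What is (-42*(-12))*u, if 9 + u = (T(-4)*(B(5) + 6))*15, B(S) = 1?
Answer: 842184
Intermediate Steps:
T(I) = I**2 (T(I) = (I**2 - I) + I = I**2)
u = 1671 (u = -9 + ((-4)**2*(1 + 6))*15 = -9 + (16*7)*15 = -9 + 112*15 = -9 + 1680 = 1671)
(-42*(-12))*u = -42*(-12)*1671 = 504*1671 = 842184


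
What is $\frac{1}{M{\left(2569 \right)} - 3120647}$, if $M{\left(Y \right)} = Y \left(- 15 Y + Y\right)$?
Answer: $- \frac{1}{95517301} \approx -1.0469 \cdot 10^{-8}$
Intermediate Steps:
$M{\left(Y \right)} = - 14 Y^{2}$ ($M{\left(Y \right)} = Y \left(- 14 Y\right) = - 14 Y^{2}$)
$\frac{1}{M{\left(2569 \right)} - 3120647} = \frac{1}{- 14 \cdot 2569^{2} - 3120647} = \frac{1}{\left(-14\right) 6599761 - 3120647} = \frac{1}{-92396654 - 3120647} = \frac{1}{-95517301} = - \frac{1}{95517301}$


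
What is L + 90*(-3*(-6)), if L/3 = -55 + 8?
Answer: 1479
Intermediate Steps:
L = -141 (L = 3*(-55 + 8) = 3*(-47) = -141)
L + 90*(-3*(-6)) = -141 + 90*(-3*(-6)) = -141 + 90*18 = -141 + 1620 = 1479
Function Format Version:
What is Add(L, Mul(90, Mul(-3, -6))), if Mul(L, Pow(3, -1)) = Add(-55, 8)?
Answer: 1479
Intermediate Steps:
L = -141 (L = Mul(3, Add(-55, 8)) = Mul(3, -47) = -141)
Add(L, Mul(90, Mul(-3, -6))) = Add(-141, Mul(90, Mul(-3, -6))) = Add(-141, Mul(90, 18)) = Add(-141, 1620) = 1479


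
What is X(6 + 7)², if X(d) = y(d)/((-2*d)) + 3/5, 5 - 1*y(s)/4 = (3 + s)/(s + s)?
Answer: 3969/714025 ≈ 0.0055586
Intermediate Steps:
y(s) = 20 - 2*(3 + s)/s (y(s) = 20 - 4*(3 + s)/(s + s) = 20 - 4*(3 + s)/(2*s) = 20 - 4*(3 + s)*1/(2*s) = 20 - 2*(3 + s)/s)
X(d) = ⅗ - (18 - 6/d)/(2*d) (X(d) = (18 - 6/d)/((-2*d)) + 3/5 = (18 - 6/d)*(-1/(2*d)) + 3*(⅕) = -(18 - 6/d)/(2*d) + ⅗ = ⅗ - (18 - 6/d)/(2*d))
X(6 + 7)² = (⅗ - 9/(6 + 7) + 3/(6 + 7)²)² = (⅗ - 9/13 + 3/13²)² = (⅗ - 9*1/13 + 3*(1/169))² = (⅗ - 9/13 + 3/169)² = (-63/845)² = 3969/714025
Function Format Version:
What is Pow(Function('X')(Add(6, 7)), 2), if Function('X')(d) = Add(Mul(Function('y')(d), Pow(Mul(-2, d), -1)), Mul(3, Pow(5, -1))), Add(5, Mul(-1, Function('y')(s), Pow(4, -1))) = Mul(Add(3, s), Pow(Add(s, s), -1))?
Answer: Rational(3969, 714025) ≈ 0.0055586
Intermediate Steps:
Function('y')(s) = Add(20, Mul(-2, Pow(s, -1), Add(3, s))) (Function('y')(s) = Add(20, Mul(-4, Mul(Add(3, s), Pow(Add(s, s), -1)))) = Add(20, Mul(-4, Mul(Add(3, s), Pow(Mul(2, s), -1)))) = Add(20, Mul(-4, Mul(Add(3, s), Mul(Rational(1, 2), Pow(s, -1))))) = Add(20, Mul(-4, Mul(Rational(1, 2), Pow(s, -1), Add(3, s)))) = Add(20, Mul(-2, Pow(s, -1), Add(3, s))))
Function('X')(d) = Add(Rational(3, 5), Mul(Rational(-1, 2), Pow(d, -1), Add(18, Mul(-6, Pow(d, -1))))) (Function('X')(d) = Add(Mul(Add(18, Mul(-6, Pow(d, -1))), Pow(Mul(-2, d), -1)), Mul(3, Pow(5, -1))) = Add(Mul(Add(18, Mul(-6, Pow(d, -1))), Mul(Rational(-1, 2), Pow(d, -1))), Mul(3, Rational(1, 5))) = Add(Mul(Rational(-1, 2), Pow(d, -1), Add(18, Mul(-6, Pow(d, -1)))), Rational(3, 5)) = Add(Rational(3, 5), Mul(Rational(-1, 2), Pow(d, -1), Add(18, Mul(-6, Pow(d, -1))))))
Pow(Function('X')(Add(6, 7)), 2) = Pow(Add(Rational(3, 5), Mul(-9, Pow(Add(6, 7), -1)), Mul(3, Pow(Add(6, 7), -2))), 2) = Pow(Add(Rational(3, 5), Mul(-9, Pow(13, -1)), Mul(3, Pow(13, -2))), 2) = Pow(Add(Rational(3, 5), Mul(-9, Rational(1, 13)), Mul(3, Rational(1, 169))), 2) = Pow(Add(Rational(3, 5), Rational(-9, 13), Rational(3, 169)), 2) = Pow(Rational(-63, 845), 2) = Rational(3969, 714025)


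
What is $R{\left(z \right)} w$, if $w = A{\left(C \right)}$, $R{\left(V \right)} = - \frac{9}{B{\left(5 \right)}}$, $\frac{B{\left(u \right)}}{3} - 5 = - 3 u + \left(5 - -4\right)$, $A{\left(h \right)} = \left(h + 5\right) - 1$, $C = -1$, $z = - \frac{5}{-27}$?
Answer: $9$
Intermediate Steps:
$z = \frac{5}{27}$ ($z = \left(-5\right) \left(- \frac{1}{27}\right) = \frac{5}{27} \approx 0.18519$)
$A{\left(h \right)} = 4 + h$ ($A{\left(h \right)} = \left(5 + h\right) - 1 = 4 + h$)
$B{\left(u \right)} = 42 - 9 u$ ($B{\left(u \right)} = 15 + 3 \left(- 3 u + \left(5 - -4\right)\right) = 15 + 3 \left(- 3 u + \left(5 + 4\right)\right) = 15 + 3 \left(- 3 u + 9\right) = 15 + 3 \left(9 - 3 u\right) = 15 - \left(-27 + 9 u\right) = 42 - 9 u$)
$R{\left(V \right)} = 3$ ($R{\left(V \right)} = - \frac{9}{42 - 45} = - \frac{9}{-3} = \left(-9\right) \left(- \frac{1}{3}\right) = 3$)
$w = 3$ ($w = 4 - 1 = 3$)
$R{\left(z \right)} w = 3 \cdot 3 = 9$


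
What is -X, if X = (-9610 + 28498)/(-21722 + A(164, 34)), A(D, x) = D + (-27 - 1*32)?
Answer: 18888/21617 ≈ 0.87376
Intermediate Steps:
A(D, x) = -59 + D (A(D, x) = D + (-27 - 32) = D - 59 = -59 + D)
X = -18888/21617 (X = (-9610 + 28498)/(-21722 + (-59 + 164)) = 18888/(-21722 + 105) = 18888/(-21617) = 18888*(-1/21617) = -18888/21617 ≈ -0.87376)
-X = -1*(-18888/21617) = 18888/21617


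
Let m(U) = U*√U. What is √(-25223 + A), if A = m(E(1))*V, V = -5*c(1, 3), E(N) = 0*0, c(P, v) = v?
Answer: I*√25223 ≈ 158.82*I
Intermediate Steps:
E(N) = 0
V = -15 (V = -5*3 = -15)
m(U) = U^(3/2)
A = 0 (A = 0^(3/2)*(-15) = 0*(-15) = 0)
√(-25223 + A) = √(-25223 + 0) = √(-25223) = I*√25223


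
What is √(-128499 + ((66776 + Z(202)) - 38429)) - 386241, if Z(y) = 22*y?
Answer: -386241 + 2*I*√23927 ≈ -3.8624e+5 + 309.37*I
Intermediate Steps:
√(-128499 + ((66776 + Z(202)) - 38429)) - 386241 = √(-128499 + ((66776 + 22*202) - 38429)) - 386241 = √(-128499 + ((66776 + 4444) - 38429)) - 386241 = √(-128499 + (71220 - 38429)) - 386241 = √(-128499 + 32791) - 386241 = √(-95708) - 386241 = 2*I*√23927 - 386241 = -386241 + 2*I*√23927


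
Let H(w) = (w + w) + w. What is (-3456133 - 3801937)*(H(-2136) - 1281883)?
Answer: 9350506258370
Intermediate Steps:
H(w) = 3*w (H(w) = 2*w + w = 3*w)
(-3456133 - 3801937)*(H(-2136) - 1281883) = (-3456133 - 3801937)*(3*(-2136) - 1281883) = -7258070*(-6408 - 1281883) = -7258070*(-1288291) = 9350506258370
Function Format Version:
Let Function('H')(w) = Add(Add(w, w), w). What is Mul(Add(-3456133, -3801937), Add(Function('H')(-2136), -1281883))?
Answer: 9350506258370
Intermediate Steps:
Function('H')(w) = Mul(3, w) (Function('H')(w) = Add(Mul(2, w), w) = Mul(3, w))
Mul(Add(-3456133, -3801937), Add(Function('H')(-2136), -1281883)) = Mul(Add(-3456133, -3801937), Add(Mul(3, -2136), -1281883)) = Mul(-7258070, Add(-6408, -1281883)) = Mul(-7258070, -1288291) = 9350506258370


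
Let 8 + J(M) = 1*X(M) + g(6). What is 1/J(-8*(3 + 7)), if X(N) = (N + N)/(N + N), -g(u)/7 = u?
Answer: -1/49 ≈ -0.020408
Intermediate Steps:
g(u) = -7*u
X(N) = 1 (X(N) = (2*N)/((2*N)) = (2*N)*(1/(2*N)) = 1)
J(M) = -49 (J(M) = -8 + (1*1 - 7*6) = -8 + (1 - 42) = -8 - 41 = -49)
1/J(-8*(3 + 7)) = 1/(-49) = -1/49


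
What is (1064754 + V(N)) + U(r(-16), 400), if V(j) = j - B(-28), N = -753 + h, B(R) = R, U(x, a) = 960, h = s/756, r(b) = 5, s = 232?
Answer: 201282979/189 ≈ 1.0650e+6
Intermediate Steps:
h = 58/189 (h = 232/756 = 232*(1/756) = 58/189 ≈ 0.30688)
N = -142259/189 (N = -753 + 58/189 = -142259/189 ≈ -752.69)
V(j) = 28 + j (V(j) = j - 1*(-28) = j + 28 = 28 + j)
(1064754 + V(N)) + U(r(-16), 400) = (1064754 + (28 - 142259/189)) + 960 = (1064754 - 136967/189) + 960 = 201101539/189 + 960 = 201282979/189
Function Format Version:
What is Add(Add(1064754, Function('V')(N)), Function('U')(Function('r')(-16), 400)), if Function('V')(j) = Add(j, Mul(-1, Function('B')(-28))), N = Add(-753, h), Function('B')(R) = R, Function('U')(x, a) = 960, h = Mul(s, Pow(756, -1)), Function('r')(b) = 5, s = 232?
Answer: Rational(201282979, 189) ≈ 1.0650e+6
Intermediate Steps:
h = Rational(58, 189) (h = Mul(232, Pow(756, -1)) = Mul(232, Rational(1, 756)) = Rational(58, 189) ≈ 0.30688)
N = Rational(-142259, 189) (N = Add(-753, Rational(58, 189)) = Rational(-142259, 189) ≈ -752.69)
Function('V')(j) = Add(28, j) (Function('V')(j) = Add(j, Mul(-1, -28)) = Add(j, 28) = Add(28, j))
Add(Add(1064754, Function('V')(N)), Function('U')(Function('r')(-16), 400)) = Add(Add(1064754, Add(28, Rational(-142259, 189))), 960) = Add(Add(1064754, Rational(-136967, 189)), 960) = Add(Rational(201101539, 189), 960) = Rational(201282979, 189)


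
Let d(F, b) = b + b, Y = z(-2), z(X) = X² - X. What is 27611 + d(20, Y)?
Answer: 27623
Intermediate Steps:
Y = 6 (Y = -2*(-1 - 2) = -2*(-3) = 6)
d(F, b) = 2*b
27611 + d(20, Y) = 27611 + 2*6 = 27611 + 12 = 27623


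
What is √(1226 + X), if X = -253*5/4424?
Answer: √5997350254/2212 ≈ 35.010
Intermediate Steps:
X = -1265/4424 (X = -1265*1/4424 = -1265/4424 ≈ -0.28594)
√(1226 + X) = √(1226 - 1265/4424) = √(5422559/4424) = √5997350254/2212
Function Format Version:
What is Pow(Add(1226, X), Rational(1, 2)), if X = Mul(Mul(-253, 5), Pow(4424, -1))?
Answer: Mul(Rational(1, 2212), Pow(5997350254, Rational(1, 2))) ≈ 35.010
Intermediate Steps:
X = Rational(-1265, 4424) (X = Mul(-1265, Rational(1, 4424)) = Rational(-1265, 4424) ≈ -0.28594)
Pow(Add(1226, X), Rational(1, 2)) = Pow(Add(1226, Rational(-1265, 4424)), Rational(1, 2)) = Pow(Rational(5422559, 4424), Rational(1, 2)) = Mul(Rational(1, 2212), Pow(5997350254, Rational(1, 2)))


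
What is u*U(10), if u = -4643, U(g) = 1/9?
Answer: -4643/9 ≈ -515.89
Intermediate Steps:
U(g) = 1/9
u*U(10) = -4643*1/9 = -4643/9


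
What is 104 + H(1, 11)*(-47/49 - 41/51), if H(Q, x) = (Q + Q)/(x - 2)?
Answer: 2330252/22491 ≈ 103.61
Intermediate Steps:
H(Q, x) = 2*Q/(-2 + x) (H(Q, x) = (2*Q)/(-2 + x) = 2*Q/(-2 + x))
104 + H(1, 11)*(-47/49 - 41/51) = 104 + (2*1/(-2 + 11))*(-47/49 - 41/51) = 104 + (2*1/9)*(-47*1/49 - 41*1/51) = 104 + (2*1*(⅑))*(-47/49 - 41/51) = 104 + (2/9)*(-4406/2499) = 104 - 8812/22491 = 2330252/22491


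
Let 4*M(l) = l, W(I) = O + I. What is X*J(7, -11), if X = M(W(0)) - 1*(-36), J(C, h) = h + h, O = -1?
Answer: -1573/2 ≈ -786.50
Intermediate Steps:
W(I) = -1 + I
M(l) = l/4
J(C, h) = 2*h
X = 143/4 (X = (-1 + 0)/4 - 1*(-36) = (¼)*(-1) + 36 = -¼ + 36 = 143/4 ≈ 35.750)
X*J(7, -11) = 143*(2*(-11))/4 = (143/4)*(-22) = -1573/2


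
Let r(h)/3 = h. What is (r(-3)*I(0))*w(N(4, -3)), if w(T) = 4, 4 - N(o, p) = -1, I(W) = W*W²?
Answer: 0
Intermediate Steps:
I(W) = W³
r(h) = 3*h
N(o, p) = 5 (N(o, p) = 4 - 1*(-1) = 4 + 1 = 5)
(r(-3)*I(0))*w(N(4, -3)) = ((3*(-3))*0³)*4 = -9*0*4 = 0*4 = 0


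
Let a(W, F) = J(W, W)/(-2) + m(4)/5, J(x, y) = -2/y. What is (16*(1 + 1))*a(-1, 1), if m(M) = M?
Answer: -32/5 ≈ -6.4000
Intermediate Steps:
a(W, F) = ⅘ + 1/W (a(W, F) = -2/W/(-2) + 4/5 = -2/W*(-½) + 4*(⅕) = 1/W + ⅘ = ⅘ + 1/W)
(16*(1 + 1))*a(-1, 1) = (16*(1 + 1))*(⅘ + 1/(-1)) = (16*2)*(⅘ - 1) = 32*(-⅕) = -32/5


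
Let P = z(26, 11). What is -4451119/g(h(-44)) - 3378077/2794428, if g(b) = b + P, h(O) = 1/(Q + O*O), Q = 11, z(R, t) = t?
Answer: -12108751954287895/29925529452 ≈ -4.0463e+5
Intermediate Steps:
P = 11
h(O) = 1/(11 + O²) (h(O) = 1/(11 + O*O) = 1/(11 + O²))
g(b) = 11 + b (g(b) = b + 11 = 11 + b)
-4451119/g(h(-44)) - 3378077/2794428 = -4451119/(11 + 1/(11 + (-44)²)) - 3378077/2794428 = -4451119/(11 + 1/(11 + 1936)) - 3378077*1/2794428 = -4451119/(11 + 1/1947) - 3378077/2794428 = -4451119/21418/1947 - 3378077/2794428 = -4451119*1947/21418 - 3378077/2794428 = -8666328693/21418 - 3378077/2794428 = -12108751954287895/29925529452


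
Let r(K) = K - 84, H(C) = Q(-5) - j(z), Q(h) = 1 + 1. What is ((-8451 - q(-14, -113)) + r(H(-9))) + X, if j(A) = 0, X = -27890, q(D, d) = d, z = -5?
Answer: -36310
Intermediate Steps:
Q(h) = 2
H(C) = 2 (H(C) = 2 - 1*0 = 2 + 0 = 2)
r(K) = -84 + K
((-8451 - q(-14, -113)) + r(H(-9))) + X = ((-8451 - 1*(-113)) + (-84 + 2)) - 27890 = ((-8451 + 113) - 82) - 27890 = (-8338 - 82) - 27890 = -8420 - 27890 = -36310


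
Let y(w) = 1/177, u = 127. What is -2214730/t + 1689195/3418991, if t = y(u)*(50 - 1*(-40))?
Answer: -44675632363252/10256973 ≈ -4.3556e+6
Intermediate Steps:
y(w) = 1/177
t = 30/59 (t = (50 - 1*(-40))/177 = (50 + 40)/177 = (1/177)*90 = 30/59 ≈ 0.50847)
-2214730/t + 1689195/3418991 = -2214730/30/59 + 1689195/3418991 = -2214730*59/30 + 1689195*(1/3418991) = -13066907/3 + 1689195/3418991 = -44675632363252/10256973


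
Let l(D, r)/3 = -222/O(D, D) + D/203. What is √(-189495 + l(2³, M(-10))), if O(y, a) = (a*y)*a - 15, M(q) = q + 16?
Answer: I*√39364915965585/14413 ≈ 435.31*I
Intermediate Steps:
M(q) = 16 + q
O(y, a) = -15 + y*a² (O(y, a) = y*a² - 15 = -15 + y*a²)
l(D, r) = -666/(-15 + D³) + 3*D/203 (l(D, r) = 3*(-222/(-15 + D*D²) + D/203) = 3*(-222/(-15 + D³) + D*(1/203)) = 3*(-222/(-15 + D³) + D/203) = -666/(-15 + D³) + 3*D/203)
√(-189495 + l(2³, M(-10))) = √(-189495 + 3*(-45066 + 2³*(-15 + (2³)³))/(203*(-15 + (2³)³))) = √(-189495 + 3*(-45066 + 8*(-15 + 8³))/(203*(-15 + 8³))) = √(-189495 + 3*(-45066 + 8*(-15 + 512))/(203*(-15 + 512))) = √(-189495 + (3/203)*(-45066 + 8*497)/497) = √(-189495 + (3/203)*(1/497)*(-45066 + 3976)) = √(-189495 + (3/203)*(1/497)*(-41090)) = √(-189495 - 17610/14413) = √(-2731209045/14413) = I*√39364915965585/14413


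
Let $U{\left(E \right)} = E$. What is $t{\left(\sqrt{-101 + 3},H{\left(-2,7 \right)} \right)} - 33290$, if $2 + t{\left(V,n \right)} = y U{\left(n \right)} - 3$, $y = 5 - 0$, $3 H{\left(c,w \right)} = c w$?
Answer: $- \frac{99955}{3} \approx -33318.0$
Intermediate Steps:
$H{\left(c,w \right)} = \frac{c w}{3}$
$y = 5$ ($y = 5 + 0 = 5$)
$t{\left(V,n \right)} = -5 + 5 n$ ($t{\left(V,n \right)} = -2 + \left(5 n - 3\right) = -2 + \left(-3 + 5 n\right) = -5 + 5 n$)
$t{\left(\sqrt{-101 + 3},H{\left(-2,7 \right)} \right)} - 33290 = \left(-5 + 5 \cdot \frac{1}{3} \left(-2\right) 7\right) - 33290 = \left(-5 + 5 \left(- \frac{14}{3}\right)\right) - 33290 = \left(-5 - \frac{70}{3}\right) - 33290 = - \frac{85}{3} - 33290 = - \frac{99955}{3}$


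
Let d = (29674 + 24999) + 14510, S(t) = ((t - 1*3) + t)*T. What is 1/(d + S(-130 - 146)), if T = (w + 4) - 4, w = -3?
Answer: 1/70848 ≈ 1.4115e-5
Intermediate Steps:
T = -3 (T = (-3 + 4) - 4 = 1 - 4 = -3)
S(t) = 9 - 6*t (S(t) = ((t - 1*3) + t)*(-3) = ((t - 3) + t)*(-3) = ((-3 + t) + t)*(-3) = (-3 + 2*t)*(-3) = 9 - 6*t)
d = 69183 (d = 54673 + 14510 = 69183)
1/(d + S(-130 - 146)) = 1/(69183 + (9 - 6*(-130 - 146))) = 1/(69183 + (9 - 6*(-276))) = 1/(69183 + (9 + 1656)) = 1/(69183 + 1665) = 1/70848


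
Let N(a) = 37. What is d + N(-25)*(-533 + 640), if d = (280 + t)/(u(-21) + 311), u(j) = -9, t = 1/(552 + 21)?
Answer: 685249555/173046 ≈ 3959.9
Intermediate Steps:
t = 1/573 ≈ 0.0017452
d = 160441/173046 (d = (280 + 1/573)/(-9 + 311) = (160441/573)/302 = (160441/573)*(1/302) = 160441/173046 ≈ 0.92716)
d + N(-25)*(-533 + 640) = 160441/173046 + 37*(-533 + 640) = 160441/173046 + 37*107 = 160441/173046 + 3959 = 685249555/173046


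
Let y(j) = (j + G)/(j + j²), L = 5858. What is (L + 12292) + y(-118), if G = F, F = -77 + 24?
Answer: 27842081/1534 ≈ 18150.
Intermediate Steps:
F = -53
G = -53
y(j) = (-53 + j)/(j + j²) (y(j) = (j - 53)/(j + j²) = (-53 + j)/(j + j²))
(L + 12292) + y(-118) = (5858 + 12292) + (-53 - 118)/((-118)*(1 - 118)) = 18150 - 1/118*(-171)/(-117) = 18150 - 1/118*(-1/117)*(-171) = 18150 - 19/1534 = 27842081/1534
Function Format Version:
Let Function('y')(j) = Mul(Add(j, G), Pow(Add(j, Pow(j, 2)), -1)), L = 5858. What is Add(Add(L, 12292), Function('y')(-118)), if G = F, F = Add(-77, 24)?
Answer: Rational(27842081, 1534) ≈ 18150.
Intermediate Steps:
F = -53
G = -53
Function('y')(j) = Mul(Pow(Add(j, Pow(j, 2)), -1), Add(-53, j)) (Function('y')(j) = Mul(Add(j, -53), Pow(Add(j, Pow(j, 2)), -1)) = Mul(Add(-53, j), Pow(Add(j, Pow(j, 2)), -1)) = Mul(Pow(Add(j, Pow(j, 2)), -1), Add(-53, j)))
Add(Add(L, 12292), Function('y')(-118)) = Add(Add(5858, 12292), Mul(Pow(-118, -1), Pow(Add(1, -118), -1), Add(-53, -118))) = Add(18150, Mul(Rational(-1, 118), Pow(-117, -1), -171)) = Add(18150, Mul(Rational(-1, 118), Rational(-1, 117), -171)) = Add(18150, Rational(-19, 1534)) = Rational(27842081, 1534)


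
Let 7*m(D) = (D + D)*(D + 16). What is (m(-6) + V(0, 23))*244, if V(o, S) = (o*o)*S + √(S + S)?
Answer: -29280/7 + 244*√46 ≈ -2528.0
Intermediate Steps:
V(o, S) = S*o² + √2*√S (V(o, S) = o²*S + √(2*S) = S*o² + √2*√S)
m(D) = 2*D*(16 + D)/7 (m(D) = ((D + D)*(D + 16))/7 = ((2*D)*(16 + D))/7 = (2*D*(16 + D))/7 = 2*D*(16 + D)/7)
(m(-6) + V(0, 23))*244 = ((2/7)*(-6)*(16 - 6) + (23*0² + √2*√23))*244 = ((2/7)*(-6)*10 + (23*0 + √46))*244 = (-120/7 + (0 + √46))*244 = (-120/7 + √46)*244 = -29280/7 + 244*√46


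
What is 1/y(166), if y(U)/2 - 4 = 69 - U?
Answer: -1/186 ≈ -0.0053763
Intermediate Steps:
y(U) = 146 - 2*U (y(U) = 8 + 2*(69 - U) = 8 + (138 - 2*U) = 146 - 2*U)
1/y(166) = 1/(146 - 2*166) = 1/(146 - 332) = 1/(-186) = -1/186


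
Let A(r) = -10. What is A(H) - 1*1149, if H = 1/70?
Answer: -1159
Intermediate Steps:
H = 1/70 ≈ 0.014286
A(H) - 1*1149 = -10 - 1*1149 = -10 - 1149 = -1159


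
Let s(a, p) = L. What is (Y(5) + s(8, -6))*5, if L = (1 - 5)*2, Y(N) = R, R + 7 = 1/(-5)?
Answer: -76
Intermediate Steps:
R = -36/5 (R = -7 + 1/(-5) = -7 - 1/5 = -36/5 ≈ -7.2000)
Y(N) = -36/5
L = -8 (L = -4*2 = -8)
s(a, p) = -8
(Y(5) + s(8, -6))*5 = (-36/5 - 8)*5 = -76/5*5 = -76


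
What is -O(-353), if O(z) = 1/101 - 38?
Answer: 3837/101 ≈ 37.990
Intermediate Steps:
O(z) = -3837/101 (O(z) = 1/101 - 38 = -3837/101)
-O(-353) = -1*(-3837/101) = 3837/101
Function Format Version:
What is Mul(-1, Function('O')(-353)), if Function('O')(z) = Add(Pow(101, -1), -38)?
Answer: Rational(3837, 101) ≈ 37.990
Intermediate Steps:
Function('O')(z) = Rational(-3837, 101) (Function('O')(z) = Add(Rational(1, 101), -38) = Rational(-3837, 101))
Mul(-1, Function('O')(-353)) = Mul(-1, Rational(-3837, 101)) = Rational(3837, 101)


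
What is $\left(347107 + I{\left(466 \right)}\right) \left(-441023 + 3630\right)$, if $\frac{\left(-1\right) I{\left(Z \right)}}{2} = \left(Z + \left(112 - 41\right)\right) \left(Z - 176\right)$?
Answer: $-15591748271$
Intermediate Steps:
$I{\left(Z \right)} = - 2 \left(-176 + Z\right) \left(71 + Z\right)$ ($I{\left(Z \right)} = - 2 \left(Z + \left(112 - 41\right)\right) \left(Z - 176\right) = - 2 \left(Z + 71\right) \left(-176 + Z\right) = - 2 \left(71 + Z\right) \left(-176 + Z\right) = - 2 \left(-176 + Z\right) \left(71 + Z\right)$)
$\left(347107 + I{\left(466 \right)}\right) \left(-441023 + 3630\right) = \left(347107 + \left(24992 - 2 \cdot 466^{2} + 210 \cdot 466\right)\right) \left(-441023 + 3630\right) = \left(347107 + \left(24992 - 434312 + 97860\right)\right) \left(-437393\right) = \left(347107 - 311460\right) \left(-437393\right) = 35647 \left(-437393\right) = -15591748271$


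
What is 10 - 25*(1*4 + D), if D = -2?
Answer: -40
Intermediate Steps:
10 - 25*(1*4 + D) = 10 - 25*(1*4 - 2) = 10 - 25*(4 - 2) = 10 - 25*2 = 10 - 50 = -40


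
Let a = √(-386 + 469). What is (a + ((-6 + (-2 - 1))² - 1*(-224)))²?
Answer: (305 + √83)² ≈ 98665.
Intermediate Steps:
a = √83 ≈ 9.1104
(a + ((-6 + (-2 - 1))² - 1*(-224)))² = (√83 + ((-6 + (-2 - 1))² - 1*(-224)))² = (√83 + ((-6 - 3)² + 224))² = (√83 + ((-9)² + 224))² = (√83 + (81 + 224))² = (√83 + 305)² = (305 + √83)²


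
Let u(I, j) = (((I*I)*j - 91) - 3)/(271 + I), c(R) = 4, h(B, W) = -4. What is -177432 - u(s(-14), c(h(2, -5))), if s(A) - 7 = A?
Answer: -7807025/44 ≈ -1.7743e+5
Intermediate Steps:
s(A) = 7 + A
u(I, j) = (-94 + j*I²)/(271 + I) (u(I, j) = ((I²*j - 91) - 3)/(271 + I) = ((j*I² - 91) - 3)/(271 + I) = ((-91 + j*I²) - 3)/(271 + I) = (-94 + j*I²)/(271 + I))
-177432 - u(s(-14), c(h(2, -5))) = -177432 - (-94 + 4*(7 - 14)²)/(271 + (7 - 14)) = -177432 - (-94 + 4*(-7)²)/(271 - 7) = -177432 - (-94 + 4*49)/264 = -177432 - (-94 + 196)/264 = -177432 - 102/264 = -177432 - 1*17/44 = -177432 - 17/44 = -7807025/44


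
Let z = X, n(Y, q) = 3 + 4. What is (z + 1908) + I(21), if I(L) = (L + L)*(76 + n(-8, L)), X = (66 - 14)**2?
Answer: 8098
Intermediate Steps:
n(Y, q) = 7
X = 2704 (X = 52**2 = 2704)
z = 2704
I(L) = 166*L (I(L) = (L + L)*(76 + 7) = (2*L)*83 = 166*L)
(z + 1908) + I(21) = (2704 + 1908) + 166*21 = 4612 + 3486 = 8098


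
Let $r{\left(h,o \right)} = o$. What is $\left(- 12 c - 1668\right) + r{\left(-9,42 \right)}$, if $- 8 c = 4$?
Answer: $-1620$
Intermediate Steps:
$c = - \frac{1}{2}$ ($c = \left(- \frac{1}{8}\right) 4 = - \frac{1}{2} \approx -0.5$)
$\left(- 12 c - 1668\right) + r{\left(-9,42 \right)} = \left(\left(-12\right) \left(- \frac{1}{2}\right) - 1668\right) + 42 = \left(6 - 1668\right) + 42 = -1662 + 42 = -1620$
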